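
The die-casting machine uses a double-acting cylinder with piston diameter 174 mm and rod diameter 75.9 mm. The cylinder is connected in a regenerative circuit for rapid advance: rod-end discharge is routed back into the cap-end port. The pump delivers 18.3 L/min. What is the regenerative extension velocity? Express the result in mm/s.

v ≈ 67.4 mm/s

In regeneration the rod-end outflow joins the pump flow into the cap end, so the net volume the pump must supply per unit advance equals the rod cross-section area.
Rod cross-section A_rod = π/4 × (75.9 mm)² = 4525 mm^2
v = Q_pump / A_rod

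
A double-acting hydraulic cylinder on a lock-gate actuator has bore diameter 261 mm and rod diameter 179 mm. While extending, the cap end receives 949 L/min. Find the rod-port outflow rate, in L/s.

Q_out ≈ 8.38 L/s

Cap-side area A_cap = π/4 × (261 mm)² = 53500 mm^2
Rod-side annular area A_ann = π/4 × (261² − 179²) = 28340 mm^2
Piston speed v = Q_in/A_cap; rod-end outflow Q_out = v × A_ann = Q_in × A_ann/A_cap.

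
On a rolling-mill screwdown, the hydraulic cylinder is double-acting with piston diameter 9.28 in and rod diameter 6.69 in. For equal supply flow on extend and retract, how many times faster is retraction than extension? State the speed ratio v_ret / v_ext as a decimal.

v_ret/v_ext ≈ 2.08

Cap-side area A_cap = π/4 × (9.28 in)² = 67.64 in^2
Rod-side annular area A_ann = π/4 × (9.28² − 6.69²) = 32.49 in^2
For equal Q, v ∝ 1/A, so v_ret/v_ext = A_cap/A_ann.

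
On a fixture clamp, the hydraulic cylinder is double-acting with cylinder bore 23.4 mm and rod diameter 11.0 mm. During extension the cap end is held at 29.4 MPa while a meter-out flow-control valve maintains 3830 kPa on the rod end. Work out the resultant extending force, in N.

F ≈ 11400 N

Cap-side area A_cap = π/4 × (23.4 mm)² = 430.1 mm^2
Rod-side annular area A_ann = π/4 × (23.4² − 11.0²) = 335.0 mm^2
Net thrust = P_cap·A_cap − P_rod·A_ann = 12640 N − 1283 N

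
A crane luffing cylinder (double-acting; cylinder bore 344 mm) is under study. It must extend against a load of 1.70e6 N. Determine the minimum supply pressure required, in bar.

Cap-side area A_cap = π/4 × (344 mm)² = 92940 mm^2
P = F / A = 1.70e6 N / A

P ≈ 183 bar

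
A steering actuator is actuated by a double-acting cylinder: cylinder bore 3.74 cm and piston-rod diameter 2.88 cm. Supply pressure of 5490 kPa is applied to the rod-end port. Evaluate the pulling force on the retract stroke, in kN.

Rod-side annular area A_ann = π/4 × (3.74² − 2.88²) = 4.471 cm^2
On retraction the pressure acts on the annular area (bore minus rod).
F = P × A_ann

F ≈ 2.45 kN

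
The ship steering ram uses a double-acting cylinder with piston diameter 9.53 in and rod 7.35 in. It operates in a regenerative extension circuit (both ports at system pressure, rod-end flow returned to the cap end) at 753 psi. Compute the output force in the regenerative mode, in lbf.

With equal pressure on both faces, forces on the annular region cancel; the net push is pressure × rod cross-section.
Rod cross-section A_rod = π/4 × (7.35 in)² = 42.43 in^2
F = P × A_rod

F ≈ 31900 lbf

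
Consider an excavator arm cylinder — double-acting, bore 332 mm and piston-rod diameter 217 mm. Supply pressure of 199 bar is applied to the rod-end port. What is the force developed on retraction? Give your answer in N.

Rod-side annular area A_ann = π/4 × (332² − 217²) = 49590 mm^2
On retraction the pressure acts on the annular area (bore minus rod).
F = P × A_ann

F ≈ 9.87e5 N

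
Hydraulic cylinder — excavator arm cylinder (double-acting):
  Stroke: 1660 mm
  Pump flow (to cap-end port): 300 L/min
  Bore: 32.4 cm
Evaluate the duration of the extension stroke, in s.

t ≈ 27.4 s

Cap-side area A_cap = π/4 × (32.4 cm)² = 824.5 cm^2
Swept volume V = A × L; t = V / Q = A·L / Q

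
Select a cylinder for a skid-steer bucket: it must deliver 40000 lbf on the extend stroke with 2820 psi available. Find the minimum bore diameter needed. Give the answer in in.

Extension force acts on the full piston face: F = P × (π/4)D².
D = √(4F / (πP)) = √(4 × 40000 lbf / (π × 2820 psi))

D ≈ 4.25 in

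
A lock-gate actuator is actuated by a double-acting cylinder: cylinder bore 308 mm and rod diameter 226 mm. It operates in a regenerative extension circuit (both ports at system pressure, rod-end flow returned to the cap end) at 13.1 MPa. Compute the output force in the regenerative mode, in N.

F ≈ 5.26e5 N

With equal pressure on both faces, forces on the annular region cancel; the net push is pressure × rod cross-section.
Rod cross-section A_rod = π/4 × (226 mm)² = 40110 mm^2
F = P × A_rod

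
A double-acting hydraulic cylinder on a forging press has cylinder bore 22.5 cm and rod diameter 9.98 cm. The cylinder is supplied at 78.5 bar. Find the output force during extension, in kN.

F ≈ 312 kN

Cap-side area A_cap = π/4 × (22.5 cm)² = 397.6 cm^2
F = P × A_cap = 78.5 bar × A_cap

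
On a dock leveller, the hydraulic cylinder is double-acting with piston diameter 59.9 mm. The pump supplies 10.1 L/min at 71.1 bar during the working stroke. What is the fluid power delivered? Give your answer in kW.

Hydraulic power = P × Q

W ≈ 1.20 kW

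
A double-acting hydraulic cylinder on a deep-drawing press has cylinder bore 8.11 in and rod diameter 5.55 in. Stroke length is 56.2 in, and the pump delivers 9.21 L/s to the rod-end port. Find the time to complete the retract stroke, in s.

t ≈ 2.75 s

Rod-side annular area A_ann = π/4 × (8.11² − 5.55²) = 27.47 in^2
Swept volume V = A × L; t = V / Q = A·L / Q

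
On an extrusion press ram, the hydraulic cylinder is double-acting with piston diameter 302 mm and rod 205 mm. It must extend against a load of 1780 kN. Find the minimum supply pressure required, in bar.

P ≈ 248 bar

Cap-side area A_cap = π/4 × (302 mm)² = 71630 mm^2
P = F / A = 1780 kN / A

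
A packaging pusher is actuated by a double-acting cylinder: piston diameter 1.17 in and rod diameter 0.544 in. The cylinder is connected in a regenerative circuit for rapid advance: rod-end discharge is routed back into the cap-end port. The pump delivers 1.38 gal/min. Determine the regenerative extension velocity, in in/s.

v ≈ 22.9 in/s

In regeneration the rod-end outflow joins the pump flow into the cap end, so the net volume the pump must supply per unit advance equals the rod cross-section area.
Rod cross-section A_rod = π/4 × (0.544 in)² = 0.2324 in^2
v = Q_pump / A_rod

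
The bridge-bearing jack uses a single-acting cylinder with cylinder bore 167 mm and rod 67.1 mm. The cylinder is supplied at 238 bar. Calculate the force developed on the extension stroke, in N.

Cap-side area A_cap = π/4 × (167 mm)² = 21900 mm^2
F = P × A_cap = 238 bar × A_cap

F ≈ 5.21e5 N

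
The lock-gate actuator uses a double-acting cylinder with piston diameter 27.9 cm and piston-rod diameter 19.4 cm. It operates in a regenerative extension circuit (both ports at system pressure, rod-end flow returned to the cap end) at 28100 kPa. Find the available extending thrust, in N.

With equal pressure on both faces, forces on the annular region cancel; the net push is pressure × rod cross-section.
Rod cross-section A_rod = π/4 × (19.4 cm)² = 295.6 cm^2
F = P × A_rod

F ≈ 8.31e5 N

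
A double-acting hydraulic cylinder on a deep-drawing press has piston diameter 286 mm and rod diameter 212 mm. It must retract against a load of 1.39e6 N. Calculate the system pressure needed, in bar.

Rod-side annular area A_ann = π/4 × (286² − 212²) = 28940 mm^2
Retraction: pressure acts on the annular area.
P = F / A = 1.39e6 N / A

P ≈ 480 bar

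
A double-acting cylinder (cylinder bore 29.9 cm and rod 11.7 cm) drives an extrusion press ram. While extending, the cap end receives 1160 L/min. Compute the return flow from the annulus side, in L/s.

Cap-side area A_cap = π/4 × (29.9 cm)² = 702.2 cm^2
Rod-side annular area A_ann = π/4 × (29.9² − 11.7²) = 594.6 cm^2
Piston speed v = Q_in/A_cap; rod-end outflow Q_out = v × A_ann = Q_in × A_ann/A_cap.

Q_out ≈ 16.4 L/s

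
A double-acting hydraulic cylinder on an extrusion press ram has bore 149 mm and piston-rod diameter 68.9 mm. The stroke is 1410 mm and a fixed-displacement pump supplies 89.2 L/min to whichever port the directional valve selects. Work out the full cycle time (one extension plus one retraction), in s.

t ≈ 29.5 s

Cap-side area A_cap = π/4 × (149 mm)² = 17440 mm^2
Rod-side annular area A_ann = π/4 × (149² − 68.9²) = 13710 mm^2
t_ext = A_cap·L/Q = 16.54 s
t_ret = A_ann·L/Q = 13.00 s
t_cycle = t_ext + t_ret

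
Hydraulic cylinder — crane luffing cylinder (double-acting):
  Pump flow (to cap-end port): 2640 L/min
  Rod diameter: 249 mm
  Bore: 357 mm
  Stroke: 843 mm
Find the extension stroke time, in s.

Cap-side area A_cap = π/4 × (357 mm)² = 1.001e5 mm^2
Swept volume V = A × L; t = V / Q = A·L / Q

t ≈ 1.92 s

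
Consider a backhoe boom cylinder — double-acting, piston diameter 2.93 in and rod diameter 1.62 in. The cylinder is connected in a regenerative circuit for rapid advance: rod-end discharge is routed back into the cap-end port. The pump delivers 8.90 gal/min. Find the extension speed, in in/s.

v ≈ 16.6 in/s

In regeneration the rod-end outflow joins the pump flow into the cap end, so the net volume the pump must supply per unit advance equals the rod cross-section area.
Rod cross-section A_rod = π/4 × (1.62 in)² = 2.061 in^2
v = Q_pump / A_rod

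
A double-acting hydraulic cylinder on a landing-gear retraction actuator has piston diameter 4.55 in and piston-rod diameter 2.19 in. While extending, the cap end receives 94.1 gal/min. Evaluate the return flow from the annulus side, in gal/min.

Q_out ≈ 72.3 gal/min

Cap-side area A_cap = π/4 × (4.55 in)² = 16.26 in^2
Rod-side annular area A_ann = π/4 × (4.55² − 2.19²) = 12.49 in^2
Piston speed v = Q_in/A_cap; rod-end outflow Q_out = v × A_ann = Q_in × A_ann/A_cap.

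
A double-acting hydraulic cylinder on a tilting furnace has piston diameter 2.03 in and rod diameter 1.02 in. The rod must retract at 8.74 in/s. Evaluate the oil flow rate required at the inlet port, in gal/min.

Q ≈ 5.49 gal/min

Rod-side annular area A_ann = π/4 × (2.03² − 1.02²) = 2.419 in^2
Q = A × v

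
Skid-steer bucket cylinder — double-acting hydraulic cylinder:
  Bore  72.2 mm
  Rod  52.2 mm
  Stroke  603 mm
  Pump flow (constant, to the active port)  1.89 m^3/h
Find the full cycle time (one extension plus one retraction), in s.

t ≈ 6.95 s

Cap-side area A_cap = π/4 × (72.2 mm)² = 4094 mm^2
Rod-side annular area A_ann = π/4 × (72.2² − 52.2²) = 1954 mm^2
t_ext = A_cap·L/Q = 4.702 s
t_ret = A_ann·L/Q = 2.244 s
t_cycle = t_ext + t_ret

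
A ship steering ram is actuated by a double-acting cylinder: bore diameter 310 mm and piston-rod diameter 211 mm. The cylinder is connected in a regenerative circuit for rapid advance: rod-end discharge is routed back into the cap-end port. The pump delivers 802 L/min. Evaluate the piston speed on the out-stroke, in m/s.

v ≈ 0.382 m/s

In regeneration the rod-end outflow joins the pump flow into the cap end, so the net volume the pump must supply per unit advance equals the rod cross-section area.
Rod cross-section A_rod = π/4 × (211 mm)² = 34970 mm^2
v = Q_pump / A_rod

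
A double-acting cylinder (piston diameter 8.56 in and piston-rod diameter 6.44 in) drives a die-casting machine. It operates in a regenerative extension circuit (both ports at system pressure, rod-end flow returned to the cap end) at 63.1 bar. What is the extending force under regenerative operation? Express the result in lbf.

With equal pressure on both faces, forces on the annular region cancel; the net push is pressure × rod cross-section.
Rod cross-section A_rod = π/4 × (6.44 in)² = 32.57 in^2
F = P × A_rod

F ≈ 29800 lbf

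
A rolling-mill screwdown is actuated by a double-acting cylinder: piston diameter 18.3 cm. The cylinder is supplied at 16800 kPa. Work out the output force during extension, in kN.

F ≈ 442 kN

Cap-side area A_cap = π/4 × (18.3 cm)² = 263.0 cm^2
F = P × A_cap = 16800 kPa × A_cap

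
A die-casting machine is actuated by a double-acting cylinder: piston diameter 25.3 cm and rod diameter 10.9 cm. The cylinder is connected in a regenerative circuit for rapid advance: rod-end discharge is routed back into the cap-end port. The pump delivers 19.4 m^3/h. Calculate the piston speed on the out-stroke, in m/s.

v ≈ 0.578 m/s

In regeneration the rod-end outflow joins the pump flow into the cap end, so the net volume the pump must supply per unit advance equals the rod cross-section area.
Rod cross-section A_rod = π/4 × (10.9 cm)² = 93.31 cm^2
v = Q_pump / A_rod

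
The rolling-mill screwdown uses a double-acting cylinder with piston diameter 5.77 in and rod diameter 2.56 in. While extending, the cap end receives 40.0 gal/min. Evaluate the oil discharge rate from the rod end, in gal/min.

Cap-side area A_cap = π/4 × (5.77 in)² = 26.15 in^2
Rod-side annular area A_ann = π/4 × (5.77² − 2.56²) = 21.00 in^2
Piston speed v = Q_in/A_cap; rod-end outflow Q_out = v × A_ann = Q_in × A_ann/A_cap.

Q_out ≈ 32.1 gal/min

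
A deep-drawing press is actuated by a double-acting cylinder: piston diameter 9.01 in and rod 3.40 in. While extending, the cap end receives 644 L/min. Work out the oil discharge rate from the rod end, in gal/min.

Cap-side area A_cap = π/4 × (9.01 in)² = 63.76 in^2
Rod-side annular area A_ann = π/4 × (9.01² − 3.40²) = 54.68 in^2
Piston speed v = Q_in/A_cap; rod-end outflow Q_out = v × A_ann = Q_in × A_ann/A_cap.

Q_out ≈ 146 gal/min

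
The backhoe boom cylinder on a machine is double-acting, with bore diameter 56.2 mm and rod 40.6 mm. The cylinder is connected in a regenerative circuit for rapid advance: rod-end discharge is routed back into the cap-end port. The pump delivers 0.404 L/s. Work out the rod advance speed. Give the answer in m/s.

In regeneration the rod-end outflow joins the pump flow into the cap end, so the net volume the pump must supply per unit advance equals the rod cross-section area.
Rod cross-section A_rod = π/4 × (40.6 mm)² = 1295 mm^2
v = Q_pump / A_rod

v ≈ 0.312 m/s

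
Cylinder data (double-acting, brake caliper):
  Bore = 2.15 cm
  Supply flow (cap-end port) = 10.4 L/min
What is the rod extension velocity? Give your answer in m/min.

Cap-side area A_cap = π/4 × (2.15 cm)² = 3.631 cm^2
v = Q / A

v ≈ 28.6 m/min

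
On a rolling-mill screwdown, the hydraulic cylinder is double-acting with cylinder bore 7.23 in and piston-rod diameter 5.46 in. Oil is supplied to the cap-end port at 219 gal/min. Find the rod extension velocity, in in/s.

Cap-side area A_cap = π/4 × (7.23 in)² = 41.06 in^2
v = Q / A

v ≈ 20.5 in/s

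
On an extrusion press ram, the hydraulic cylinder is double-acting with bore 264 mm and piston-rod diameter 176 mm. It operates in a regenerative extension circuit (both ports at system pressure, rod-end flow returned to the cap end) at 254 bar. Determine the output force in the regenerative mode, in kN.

F ≈ 618 kN

With equal pressure on both faces, forces on the annular region cancel; the net push is pressure × rod cross-section.
Rod cross-section A_rod = π/4 × (176 mm)² = 24330 mm^2
F = P × A_rod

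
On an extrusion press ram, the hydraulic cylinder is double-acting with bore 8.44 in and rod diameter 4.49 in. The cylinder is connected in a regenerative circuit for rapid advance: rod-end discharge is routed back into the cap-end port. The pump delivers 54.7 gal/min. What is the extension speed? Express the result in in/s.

v ≈ 13.3 in/s

In regeneration the rod-end outflow joins the pump flow into the cap end, so the net volume the pump must supply per unit advance equals the rod cross-section area.
Rod cross-section A_rod = π/4 × (4.49 in)² = 15.83 in^2
v = Q_pump / A_rod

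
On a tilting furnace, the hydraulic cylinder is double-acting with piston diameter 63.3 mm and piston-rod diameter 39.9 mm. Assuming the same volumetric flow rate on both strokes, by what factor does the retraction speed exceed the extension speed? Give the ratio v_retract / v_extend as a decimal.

Cap-side area A_cap = π/4 × (63.3 mm)² = 3147 mm^2
Rod-side annular area A_ann = π/4 × (63.3² − 39.9²) = 1897 mm^2
For equal Q, v ∝ 1/A, so v_ret/v_ext = A_cap/A_ann.

v_ret/v_ext ≈ 1.66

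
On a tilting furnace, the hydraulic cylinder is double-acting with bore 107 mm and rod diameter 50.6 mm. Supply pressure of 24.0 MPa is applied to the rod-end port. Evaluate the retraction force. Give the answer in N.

Rod-side annular area A_ann = π/4 × (107² − 50.6²) = 6981 mm^2
On retraction the pressure acts on the annular area (bore minus rod).
F = P × A_ann

F ≈ 1.68e5 N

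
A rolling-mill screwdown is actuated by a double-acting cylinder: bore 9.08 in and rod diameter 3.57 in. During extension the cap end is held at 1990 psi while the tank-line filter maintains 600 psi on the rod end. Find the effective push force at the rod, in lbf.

F ≈ 96000 lbf

Cap-side area A_cap = π/4 × (9.08 in)² = 64.75 in^2
Rod-side annular area A_ann = π/4 × (9.08² − 3.57²) = 54.74 in^2
Net thrust = P_cap·A_cap − P_rod·A_ann = 1.289e5 lbf − 32850 lbf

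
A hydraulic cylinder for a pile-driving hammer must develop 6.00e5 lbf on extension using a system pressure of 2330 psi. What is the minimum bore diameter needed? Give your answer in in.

D ≈ 18.1 in

Extension force acts on the full piston face: F = P × (π/4)D².
D = √(4F / (πP)) = √(4 × 6.00e5 lbf / (π × 2330 psi))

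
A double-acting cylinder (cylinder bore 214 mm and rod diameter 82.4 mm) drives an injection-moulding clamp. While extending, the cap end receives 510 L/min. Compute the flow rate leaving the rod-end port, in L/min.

Cap-side area A_cap = π/4 × (214 mm)² = 35970 mm^2
Rod-side annular area A_ann = π/4 × (214² − 82.4²) = 30640 mm^2
Piston speed v = Q_in/A_cap; rod-end outflow Q_out = v × A_ann = Q_in × A_ann/A_cap.

Q_out ≈ 434 L/min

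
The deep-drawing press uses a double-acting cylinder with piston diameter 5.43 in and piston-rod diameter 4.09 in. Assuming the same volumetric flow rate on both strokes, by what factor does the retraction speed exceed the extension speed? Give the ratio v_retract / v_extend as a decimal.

Cap-side area A_cap = π/4 × (5.43 in)² = 23.16 in^2
Rod-side annular area A_ann = π/4 × (5.43² − 4.09²) = 10.02 in^2
For equal Q, v ∝ 1/A, so v_ret/v_ext = A_cap/A_ann.

v_ret/v_ext ≈ 2.31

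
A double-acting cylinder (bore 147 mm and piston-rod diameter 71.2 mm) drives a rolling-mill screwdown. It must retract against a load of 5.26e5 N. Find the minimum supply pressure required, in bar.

P ≈ 405 bar

Rod-side annular area A_ann = π/4 × (147² − 71.2²) = 12990 mm^2
Retraction: pressure acts on the annular area.
P = F / A = 5.26e5 N / A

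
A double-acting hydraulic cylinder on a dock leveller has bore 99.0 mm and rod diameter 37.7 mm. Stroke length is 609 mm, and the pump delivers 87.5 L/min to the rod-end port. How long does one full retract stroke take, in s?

Rod-side annular area A_ann = π/4 × (99.0² − 37.7²) = 6581 mm^2
Swept volume V = A × L; t = V / Q = A·L / Q

t ≈ 2.75 s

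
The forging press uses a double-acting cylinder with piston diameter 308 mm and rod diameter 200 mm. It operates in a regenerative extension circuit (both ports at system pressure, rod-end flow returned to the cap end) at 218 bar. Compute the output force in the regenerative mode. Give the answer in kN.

With equal pressure on both faces, forces on the annular region cancel; the net push is pressure × rod cross-section.
Rod cross-section A_rod = π/4 × (200 mm)² = 31420 mm^2
F = P × A_rod

F ≈ 685 kN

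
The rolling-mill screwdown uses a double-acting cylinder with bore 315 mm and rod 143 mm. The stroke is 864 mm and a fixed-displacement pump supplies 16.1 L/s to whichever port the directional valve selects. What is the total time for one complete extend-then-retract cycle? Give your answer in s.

t ≈ 7.50 s

Cap-side area A_cap = π/4 × (315 mm)² = 77930 mm^2
Rod-side annular area A_ann = π/4 × (315² − 143²) = 61870 mm^2
t_ext = A_cap·L/Q = 4.182 s
t_ret = A_ann·L/Q = 3.320 s
t_cycle = t_ext + t_ret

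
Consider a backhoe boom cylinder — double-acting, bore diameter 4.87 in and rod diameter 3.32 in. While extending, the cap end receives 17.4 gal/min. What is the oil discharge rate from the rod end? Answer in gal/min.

Q_out ≈ 9.31 gal/min

Cap-side area A_cap = π/4 × (4.87 in)² = 18.63 in^2
Rod-side annular area A_ann = π/4 × (4.87² − 3.32²) = 9.970 in^2
Piston speed v = Q_in/A_cap; rod-end outflow Q_out = v × A_ann = Q_in × A_ann/A_cap.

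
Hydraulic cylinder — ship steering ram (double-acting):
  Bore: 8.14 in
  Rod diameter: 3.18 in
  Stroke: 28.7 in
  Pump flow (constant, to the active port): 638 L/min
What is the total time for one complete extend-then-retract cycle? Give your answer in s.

Cap-side area A_cap = π/4 × (8.14 in)² = 52.04 in^2
Rod-side annular area A_ann = π/4 × (8.14² − 3.18²) = 44.10 in^2
t_ext = A_cap·L/Q = 2.302 s
t_ret = A_ann·L/Q = 1.950 s
t_cycle = t_ext + t_ret

t ≈ 4.25 s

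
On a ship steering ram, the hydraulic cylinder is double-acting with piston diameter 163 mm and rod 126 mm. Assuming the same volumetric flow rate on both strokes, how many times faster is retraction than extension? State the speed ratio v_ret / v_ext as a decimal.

v_ret/v_ext ≈ 2.48

Cap-side area A_cap = π/4 × (163 mm)² = 20870 mm^2
Rod-side annular area A_ann = π/4 × (163² − 126²) = 8398 mm^2
For equal Q, v ∝ 1/A, so v_ret/v_ext = A_cap/A_ann.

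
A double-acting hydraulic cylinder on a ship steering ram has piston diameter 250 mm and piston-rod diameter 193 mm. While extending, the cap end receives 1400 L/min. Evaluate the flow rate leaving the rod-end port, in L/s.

Cap-side area A_cap = π/4 × (250 mm)² = 49090 mm^2
Rod-side annular area A_ann = π/4 × (250² − 193²) = 19830 mm^2
Piston speed v = Q_in/A_cap; rod-end outflow Q_out = v × A_ann = Q_in × A_ann/A_cap.

Q_out ≈ 9.43 L/s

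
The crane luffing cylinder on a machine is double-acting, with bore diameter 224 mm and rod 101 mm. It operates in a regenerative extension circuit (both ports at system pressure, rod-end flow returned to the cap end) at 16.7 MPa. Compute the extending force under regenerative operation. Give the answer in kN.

F ≈ 134 kN

With equal pressure on both faces, forces on the annular region cancel; the net push is pressure × rod cross-section.
Rod cross-section A_rod = π/4 × (101 mm)² = 8012 mm^2
F = P × A_rod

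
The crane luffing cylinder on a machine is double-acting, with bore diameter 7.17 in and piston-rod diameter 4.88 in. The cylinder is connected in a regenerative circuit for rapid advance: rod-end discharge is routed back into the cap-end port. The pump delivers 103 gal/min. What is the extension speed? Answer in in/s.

v ≈ 21.2 in/s

In regeneration the rod-end outflow joins the pump flow into the cap end, so the net volume the pump must supply per unit advance equals the rod cross-section area.
Rod cross-section A_rod = π/4 × (4.88 in)² = 18.70 in^2
v = Q_pump / A_rod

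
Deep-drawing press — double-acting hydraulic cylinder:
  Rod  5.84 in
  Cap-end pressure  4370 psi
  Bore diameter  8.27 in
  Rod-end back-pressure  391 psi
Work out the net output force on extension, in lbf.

Cap-side area A_cap = π/4 × (8.27 in)² = 53.72 in^2
Rod-side annular area A_ann = π/4 × (8.27² − 5.84²) = 26.93 in^2
Net thrust = P_cap·A_cap − P_rod·A_ann = 2.347e5 lbf − 10530 lbf

F ≈ 2.24e5 lbf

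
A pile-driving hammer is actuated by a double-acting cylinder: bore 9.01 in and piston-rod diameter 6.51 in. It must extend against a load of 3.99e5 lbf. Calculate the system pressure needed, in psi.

P ≈ 6260 psi

Cap-side area A_cap = π/4 × (9.01 in)² = 63.76 in^2
P = F / A = 3.99e5 lbf / A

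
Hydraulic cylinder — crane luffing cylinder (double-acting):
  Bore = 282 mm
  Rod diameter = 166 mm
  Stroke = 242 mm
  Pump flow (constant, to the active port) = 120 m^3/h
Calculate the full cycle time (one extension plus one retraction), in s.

t ≈ 0.750 s

Cap-side area A_cap = π/4 × (282 mm)² = 62460 mm^2
Rod-side annular area A_ann = π/4 × (282² − 166²) = 40820 mm^2
t_ext = A_cap·L/Q = 0.4534 s
t_ret = A_ann·L/Q = 0.2963 s
t_cycle = t_ext + t_ret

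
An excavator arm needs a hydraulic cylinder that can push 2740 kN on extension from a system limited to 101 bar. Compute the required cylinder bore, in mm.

D ≈ 588 mm

Extension force acts on the full piston face: F = P × (π/4)D².
D = √(4F / (πP)) = √(4 × 2740 kN / (π × 101 bar))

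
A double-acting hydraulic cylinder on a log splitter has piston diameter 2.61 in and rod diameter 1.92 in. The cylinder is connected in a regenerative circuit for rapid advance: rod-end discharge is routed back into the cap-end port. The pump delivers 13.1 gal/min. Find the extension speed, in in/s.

v ≈ 17.4 in/s

In regeneration the rod-end outflow joins the pump flow into the cap end, so the net volume the pump must supply per unit advance equals the rod cross-section area.
Rod cross-section A_rod = π/4 × (1.92 in)² = 2.895 in^2
v = Q_pump / A_rod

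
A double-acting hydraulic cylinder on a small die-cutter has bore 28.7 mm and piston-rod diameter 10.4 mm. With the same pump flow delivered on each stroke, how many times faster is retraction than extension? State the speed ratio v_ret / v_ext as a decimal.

Cap-side area A_cap = π/4 × (28.7 mm)² = 646.9 mm^2
Rod-side annular area A_ann = π/4 × (28.7² − 10.4²) = 562.0 mm^2
For equal Q, v ∝ 1/A, so v_ret/v_ext = A_cap/A_ann.

v_ret/v_ext ≈ 1.15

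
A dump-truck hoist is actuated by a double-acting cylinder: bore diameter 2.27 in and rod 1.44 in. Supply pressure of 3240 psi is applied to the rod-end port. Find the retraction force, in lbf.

Rod-side annular area A_ann = π/4 × (2.27² − 1.44²) = 2.418 in^2
On retraction the pressure acts on the annular area (bore minus rod).
F = P × A_ann

F ≈ 7840 lbf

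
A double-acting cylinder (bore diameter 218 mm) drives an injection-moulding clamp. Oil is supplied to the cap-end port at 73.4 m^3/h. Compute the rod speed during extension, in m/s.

v ≈ 0.546 m/s

Cap-side area A_cap = π/4 × (218 mm)² = 37330 mm^2
v = Q / A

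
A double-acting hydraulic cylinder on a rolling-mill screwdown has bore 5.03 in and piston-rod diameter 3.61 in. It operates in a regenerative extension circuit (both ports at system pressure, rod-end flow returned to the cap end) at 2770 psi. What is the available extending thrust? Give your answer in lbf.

F ≈ 28400 lbf

With equal pressure on both faces, forces on the annular region cancel; the net push is pressure × rod cross-section.
Rod cross-section A_rod = π/4 × (3.61 in)² = 10.24 in^2
F = P × A_rod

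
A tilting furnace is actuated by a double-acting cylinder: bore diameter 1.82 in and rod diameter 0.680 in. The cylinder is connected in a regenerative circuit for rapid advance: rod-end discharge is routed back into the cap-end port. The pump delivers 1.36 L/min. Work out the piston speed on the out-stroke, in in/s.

v ≈ 3.81 in/s

In regeneration the rod-end outflow joins the pump flow into the cap end, so the net volume the pump must supply per unit advance equals the rod cross-section area.
Rod cross-section A_rod = π/4 × (0.680 in)² = 0.3632 in^2
v = Q_pump / A_rod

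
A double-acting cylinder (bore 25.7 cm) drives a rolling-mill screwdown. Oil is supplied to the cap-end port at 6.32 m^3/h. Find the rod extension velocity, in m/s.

Cap-side area A_cap = π/4 × (25.7 cm)² = 518.7 cm^2
v = Q / A

v ≈ 0.0338 m/s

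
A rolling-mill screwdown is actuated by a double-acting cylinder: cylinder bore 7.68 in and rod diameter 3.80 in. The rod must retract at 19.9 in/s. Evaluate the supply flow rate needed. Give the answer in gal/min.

Q ≈ 181 gal/min

Rod-side annular area A_ann = π/4 × (7.68² − 3.80²) = 34.98 in^2
Q = A × v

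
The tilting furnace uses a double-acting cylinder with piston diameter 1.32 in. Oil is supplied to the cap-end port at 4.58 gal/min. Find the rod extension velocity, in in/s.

Cap-side area A_cap = π/4 × (1.32 in)² = 1.368 in^2
v = Q / A

v ≈ 12.9 in/s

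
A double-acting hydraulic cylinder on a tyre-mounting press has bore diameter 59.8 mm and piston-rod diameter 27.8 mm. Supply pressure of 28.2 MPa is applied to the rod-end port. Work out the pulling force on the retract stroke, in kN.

Rod-side annular area A_ann = π/4 × (59.8² − 27.8²) = 2202 mm^2
On retraction the pressure acts on the annular area (bore minus rod).
F = P × A_ann

F ≈ 62.1 kN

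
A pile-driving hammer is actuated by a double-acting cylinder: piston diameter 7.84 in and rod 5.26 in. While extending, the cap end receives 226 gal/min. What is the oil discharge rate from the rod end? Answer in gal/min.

Q_out ≈ 124 gal/min

Cap-side area A_cap = π/4 × (7.84 in)² = 48.27 in^2
Rod-side annular area A_ann = π/4 × (7.84² − 5.26²) = 26.54 in^2
Piston speed v = Q_in/A_cap; rod-end outflow Q_out = v × A_ann = Q_in × A_ann/A_cap.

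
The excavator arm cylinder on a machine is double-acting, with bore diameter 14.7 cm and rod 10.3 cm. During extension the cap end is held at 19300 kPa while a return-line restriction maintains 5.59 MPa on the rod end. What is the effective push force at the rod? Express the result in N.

Cap-side area A_cap = π/4 × (14.7 cm)² = 169.7 cm^2
Rod-side annular area A_ann = π/4 × (14.7² − 10.3²) = 86.39 cm^2
Net thrust = P_cap·A_cap − P_rod·A_ann = 3.276e5 N − 48290 N

F ≈ 2.79e5 N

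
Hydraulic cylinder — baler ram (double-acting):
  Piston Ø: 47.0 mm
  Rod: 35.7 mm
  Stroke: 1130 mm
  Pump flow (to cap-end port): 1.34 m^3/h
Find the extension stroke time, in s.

Cap-side area A_cap = π/4 × (47.0 mm)² = 1735 mm^2
Swept volume V = A × L; t = V / Q = A·L / Q

t ≈ 5.27 s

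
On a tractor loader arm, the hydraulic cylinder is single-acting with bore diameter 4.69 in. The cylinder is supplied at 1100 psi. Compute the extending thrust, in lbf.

Cap-side area A_cap = π/4 × (4.69 in)² = 17.28 in^2
F = P × A_cap = 1100 psi × A_cap

F ≈ 19000 lbf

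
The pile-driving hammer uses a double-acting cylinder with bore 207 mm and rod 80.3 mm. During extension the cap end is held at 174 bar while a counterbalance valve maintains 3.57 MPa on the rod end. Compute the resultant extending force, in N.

F ≈ 4.84e5 N

Cap-side area A_cap = π/4 × (207 mm)² = 33650 mm^2
Rod-side annular area A_ann = π/4 × (207² − 80.3²) = 28590 mm^2
Net thrust = P_cap·A_cap − P_rod·A_ann = 5.856e5 N − 1.021e5 N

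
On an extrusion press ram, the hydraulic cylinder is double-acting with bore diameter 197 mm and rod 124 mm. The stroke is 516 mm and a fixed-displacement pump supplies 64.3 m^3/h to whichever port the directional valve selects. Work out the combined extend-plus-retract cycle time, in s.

Cap-side area A_cap = π/4 × (197 mm)² = 30480 mm^2
Rod-side annular area A_ann = π/4 × (197² − 124²) = 18400 mm^2
t_ext = A_cap·L/Q = 0.8806 s
t_ret = A_ann·L/Q = 0.5317 s
t_cycle = t_ext + t_ret

t ≈ 1.41 s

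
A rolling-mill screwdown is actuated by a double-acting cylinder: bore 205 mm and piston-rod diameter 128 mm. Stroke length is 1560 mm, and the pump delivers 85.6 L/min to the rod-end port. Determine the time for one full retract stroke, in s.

t ≈ 22.0 s

Rod-side annular area A_ann = π/4 × (205² − 128²) = 20140 mm^2
Swept volume V = A × L; t = V / Q = A·L / Q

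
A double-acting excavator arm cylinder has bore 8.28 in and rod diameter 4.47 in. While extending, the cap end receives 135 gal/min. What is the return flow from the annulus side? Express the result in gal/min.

Cap-side area A_cap = π/4 × (8.28 in)² = 53.85 in^2
Rod-side annular area A_ann = π/4 × (8.28² − 4.47²) = 38.15 in^2
Piston speed v = Q_in/A_cap; rod-end outflow Q_out = v × A_ann = Q_in × A_ann/A_cap.

Q_out ≈ 95.7 gal/min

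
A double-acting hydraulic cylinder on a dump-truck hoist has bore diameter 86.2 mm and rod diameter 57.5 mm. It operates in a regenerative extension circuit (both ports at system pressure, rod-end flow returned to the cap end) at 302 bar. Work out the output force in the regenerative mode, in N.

With equal pressure on both faces, forces on the annular region cancel; the net push is pressure × rod cross-section.
Rod cross-section A_rod = π/4 × (57.5 mm)² = 2597 mm^2
F = P × A_rod

F ≈ 78400 N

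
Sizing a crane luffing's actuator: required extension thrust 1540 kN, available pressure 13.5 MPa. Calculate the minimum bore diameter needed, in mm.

D ≈ 381 mm

Extension force acts on the full piston face: F = P × (π/4)D².
D = √(4F / (πP)) = √(4 × 1540 kN / (π × 13.5 MPa))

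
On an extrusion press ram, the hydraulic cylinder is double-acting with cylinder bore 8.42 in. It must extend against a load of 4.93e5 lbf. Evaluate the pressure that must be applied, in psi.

Cap-side area A_cap = π/4 × (8.42 in)² = 55.68 in^2
P = F / A = 4.93e5 lbf / A

P ≈ 8850 psi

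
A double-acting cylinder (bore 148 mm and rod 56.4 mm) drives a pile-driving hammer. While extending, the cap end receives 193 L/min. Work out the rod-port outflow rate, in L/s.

Q_out ≈ 2.75 L/s

Cap-side area A_cap = π/4 × (148 mm)² = 17200 mm^2
Rod-side annular area A_ann = π/4 × (148² − 56.4²) = 14710 mm^2
Piston speed v = Q_in/A_cap; rod-end outflow Q_out = v × A_ann = Q_in × A_ann/A_cap.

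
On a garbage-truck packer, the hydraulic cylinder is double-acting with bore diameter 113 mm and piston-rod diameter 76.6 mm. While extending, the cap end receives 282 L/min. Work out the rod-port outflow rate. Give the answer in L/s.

Q_out ≈ 2.54 L/s

Cap-side area A_cap = π/4 × (113 mm)² = 10030 mm^2
Rod-side annular area A_ann = π/4 × (113² − 76.6²) = 5420 mm^2
Piston speed v = Q_in/A_cap; rod-end outflow Q_out = v × A_ann = Q_in × A_ann/A_cap.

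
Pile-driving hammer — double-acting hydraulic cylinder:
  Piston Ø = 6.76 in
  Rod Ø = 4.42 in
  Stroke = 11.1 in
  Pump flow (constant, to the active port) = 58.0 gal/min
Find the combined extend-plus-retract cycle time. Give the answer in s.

t ≈ 2.81 s

Cap-side area A_cap = π/4 × (6.76 in)² = 35.89 in^2
Rod-side annular area A_ann = π/4 × (6.76² − 4.42²) = 20.55 in^2
t_ext = A_cap·L/Q = 1.784 s
t_ret = A_ann·L/Q = 1.021 s
t_cycle = t_ext + t_ret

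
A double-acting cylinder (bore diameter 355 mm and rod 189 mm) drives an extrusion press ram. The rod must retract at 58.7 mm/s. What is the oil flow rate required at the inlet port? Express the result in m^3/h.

Rod-side annular area A_ann = π/4 × (355² − 189²) = 70920 mm^2
Q = A × v

Q ≈ 15.0 m^3/h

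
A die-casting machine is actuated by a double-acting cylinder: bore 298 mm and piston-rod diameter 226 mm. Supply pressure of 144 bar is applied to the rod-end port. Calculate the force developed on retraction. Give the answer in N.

F ≈ 4.27e5 N

Rod-side annular area A_ann = π/4 × (298² − 226²) = 29630 mm^2
On retraction the pressure acts on the annular area (bore minus rod).
F = P × A_ann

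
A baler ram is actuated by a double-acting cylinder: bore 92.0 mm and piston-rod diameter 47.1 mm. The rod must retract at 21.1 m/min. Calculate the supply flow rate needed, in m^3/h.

Rod-side annular area A_ann = π/4 × (92.0² − 47.1²) = 4905 mm^2
Q = A × v

Q ≈ 6.21 m^3/h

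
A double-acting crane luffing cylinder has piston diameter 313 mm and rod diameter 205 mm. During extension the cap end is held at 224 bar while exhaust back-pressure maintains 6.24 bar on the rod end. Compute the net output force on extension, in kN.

Cap-side area A_cap = π/4 × (313 mm)² = 76940 mm^2
Rod-side annular area A_ann = π/4 × (313² − 205²) = 43940 mm^2
Net thrust = P_cap·A_cap − P_rod·A_ann = 1724 kN − 27.42 kN

F ≈ 1700 kN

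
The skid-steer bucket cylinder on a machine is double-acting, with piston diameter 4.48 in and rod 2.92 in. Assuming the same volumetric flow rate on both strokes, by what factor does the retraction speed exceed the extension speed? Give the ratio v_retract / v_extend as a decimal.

Cap-side area A_cap = π/4 × (4.48 in)² = 15.76 in^2
Rod-side annular area A_ann = π/4 × (4.48² − 2.92²) = 9.067 in^2
For equal Q, v ∝ 1/A, so v_ret/v_ext = A_cap/A_ann.

v_ret/v_ext ≈ 1.74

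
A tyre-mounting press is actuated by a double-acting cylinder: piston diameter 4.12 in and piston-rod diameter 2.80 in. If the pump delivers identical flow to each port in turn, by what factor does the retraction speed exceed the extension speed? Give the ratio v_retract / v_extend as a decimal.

Cap-side area A_cap = π/4 × (4.12 in)² = 13.33 in^2
Rod-side annular area A_ann = π/4 × (4.12² − 2.80²) = 7.174 in^2
For equal Q, v ∝ 1/A, so v_ret/v_ext = A_cap/A_ann.

v_ret/v_ext ≈ 1.86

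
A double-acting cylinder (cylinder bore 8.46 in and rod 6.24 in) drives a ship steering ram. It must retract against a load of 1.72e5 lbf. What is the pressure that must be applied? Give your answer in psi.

Rod-side annular area A_ann = π/4 × (8.46² − 6.24²) = 25.63 in^2
Retraction: pressure acts on the annular area.
P = F / A = 1.72e5 lbf / A

P ≈ 6710 psi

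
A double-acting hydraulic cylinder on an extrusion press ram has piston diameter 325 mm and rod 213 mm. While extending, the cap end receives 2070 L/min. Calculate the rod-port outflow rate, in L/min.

Cap-side area A_cap = π/4 × (325 mm)² = 82960 mm^2
Rod-side annular area A_ann = π/4 × (325² − 213²) = 47320 mm^2
Piston speed v = Q_in/A_cap; rod-end outflow Q_out = v × A_ann = Q_in × A_ann/A_cap.

Q_out ≈ 1180 L/min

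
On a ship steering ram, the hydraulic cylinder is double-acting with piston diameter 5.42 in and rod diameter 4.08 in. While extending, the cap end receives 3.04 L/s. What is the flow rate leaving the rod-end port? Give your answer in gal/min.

Cap-side area A_cap = π/4 × (5.42 in)² = 23.07 in^2
Rod-side annular area A_ann = π/4 × (5.42² − 4.08²) = 9.998 in^2
Piston speed v = Q_in/A_cap; rod-end outflow Q_out = v × A_ann = Q_in × A_ann/A_cap.

Q_out ≈ 20.9 gal/min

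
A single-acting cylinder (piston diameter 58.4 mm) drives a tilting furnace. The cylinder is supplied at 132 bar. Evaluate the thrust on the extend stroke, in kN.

Cap-side area A_cap = π/4 × (58.4 mm)² = 2679 mm^2
F = P × A_cap = 132 bar × A_cap

F ≈ 35.4 kN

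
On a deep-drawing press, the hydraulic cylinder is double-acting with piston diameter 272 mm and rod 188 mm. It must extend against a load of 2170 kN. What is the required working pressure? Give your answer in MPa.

Cap-side area A_cap = π/4 × (272 mm)² = 58110 mm^2
P = F / A = 2170 kN / A

P ≈ 37.3 MPa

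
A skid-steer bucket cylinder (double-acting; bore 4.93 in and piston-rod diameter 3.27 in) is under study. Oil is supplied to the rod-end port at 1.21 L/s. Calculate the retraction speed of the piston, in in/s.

v ≈ 6.91 in/s

Rod-side annular area A_ann = π/4 × (4.93² − 3.27²) = 10.69 in^2
Flow into the rod-end port fills the annular volume.
v = Q / A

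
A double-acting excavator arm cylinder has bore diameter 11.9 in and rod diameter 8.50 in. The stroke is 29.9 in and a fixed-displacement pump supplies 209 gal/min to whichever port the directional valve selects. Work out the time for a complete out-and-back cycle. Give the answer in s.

t ≈ 6.16 s

Cap-side area A_cap = π/4 × (11.9 in)² = 111.2 in^2
Rod-side annular area A_ann = π/4 × (11.9² − 8.50²) = 54.48 in^2
t_ext = A_cap·L/Q = 4.133 s
t_ret = A_ann·L/Q = 2.024 s
t_cycle = t_ext + t_ret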